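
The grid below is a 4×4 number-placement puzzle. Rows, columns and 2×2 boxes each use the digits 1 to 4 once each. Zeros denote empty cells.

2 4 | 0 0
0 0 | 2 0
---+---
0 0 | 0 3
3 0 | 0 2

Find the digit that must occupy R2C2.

R1C4 = 1 (sole candidate).
R2C1 = 1 (sole candidate).
R2C2 = 3: row 2 has {1,2}; col 2 has {4}; box has {1,2,4} → only 3 remains.

3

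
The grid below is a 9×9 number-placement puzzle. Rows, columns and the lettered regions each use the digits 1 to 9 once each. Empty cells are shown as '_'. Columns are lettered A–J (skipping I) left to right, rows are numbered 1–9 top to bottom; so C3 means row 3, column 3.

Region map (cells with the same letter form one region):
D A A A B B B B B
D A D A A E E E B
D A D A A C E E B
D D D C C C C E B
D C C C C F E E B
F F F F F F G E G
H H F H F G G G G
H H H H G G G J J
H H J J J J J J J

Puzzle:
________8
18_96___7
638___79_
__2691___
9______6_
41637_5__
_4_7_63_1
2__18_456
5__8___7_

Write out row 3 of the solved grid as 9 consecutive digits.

638214795

G2 = 2: row 2 has {1,6,7,8,9}; col 7 has {3,4,5,7}; region has {6,7,9} → only 2 remains.
G4 = 8: row 4 has {1,2,6,9}; col 7 has {2,3,4,5,7}; region has {1,6,9} → only 8 remains.
G5 = 1: row 5 has {6,9}; col 7 has {2,3,4,5,7,8}; region has {2,6,7,9} → only 1 remains.
H6 = 8: row 6 has {1,3,4,5,6,7}; col 8 has {5,6,7,9}; region has {1,2,6,7,9} → only 8 remains.
A7 = 8: row 7 has {1,3,4,6,7}; col 1 has {1,2,4,5,6,9}; region has {1,2,4,5,7} → only 8 remains.
H7 = 2: row 7 has {1,3,4,6,7,8}; col 8 has {5,6,7,8,9}; region has {1,3,4,5,6,8} → only 2 remains.
B8 = 9: row 8 has {1,2,4,5,6,8}; col 2 has {1,3,4,8}; region has {1,2,4,5,7,8} → only 9 remains.
C8 = 3: row 8 has {1,2,4,5,6,8,9}; col 3 has {2,6,8}; region has {1,2,4,5,7,8,9} → only 3 remains.
F8 = 7: row 8 has {1,2,3,4,5,6,8,9}; col 6 has {1,6}; region has {1,2,3,4,5,6,8} → only 7 remains.
B9 = 6: row 9 has {5,7,8}; col 2 has {1,3,4,8,9}; region has {1,2,3,4,5,7,8,9} → only 6 remains.
G9 = 9: row 9 has {5,6,7,8}; col 7 has {1,2,3,4,5,7,8}; region has {5,6,7,8} → only 9 remains.
G1 = 6: row 1 has {8}; col 7 has {1,2,3,4,5,7,8,9}; region has {7,8} → only 6 remains.
J6 = 9: row 6 has {1,3,4,5,6,7,8}; col 9 has {1,6,7,8}; region has {1,2,3,4,5,6,7,8} → only 9 remains.
E7 = 5: row 7 has {1,2,3,4,6,7,8}; col 5 has {6,7,8,9}; region has {1,3,4,6,7} → only 5 remains.
F6 = 2: row 6 has {1,3,4,5,6,7,8,9}; col 6 has {1,6,7}; region has {1,3,4,5,6,7} → only 2 remains.
C7 = 9: row 7 has {1,2,3,4,5,6,7,8}; col 3 has {2,3,6,8}; region has {1,2,3,4,5,6,7} → only 9 remains.
F5 = 8: row 5 has {1,6,9}; col 6 has {1,2,6,7}; region has {1,2,3,4,5,6,7,9} → only 8 remains.
F1 = 9: in row 1, 9 can only go here (every other open cell in that row sees a 9).
E3 = 1: in row 3, 1 can only go here (every other open cell in that row sees a 1).
H1 = 1: in row 1, 1 can only go here (every other open cell in that row sees a 1).
C9 = 1: in row 9, 1 can only go here (every other open cell in that row sees a 1).
E5 = 3: in region C, 3 can only go here (every other open cell in that region sees a 3).
A1 = 3: in row 1, 3 can only go here (every other open cell in that row sees a 3).
A4 = 7: row 4 has {1,2,6,8,9}; col 1 has {1,2,3,4,5,6,8,9}; region has {1,2,3,6,8,9} → only 7 remains.
B4 = 5: row 4 has {1,2,6,7,8,9}; col 2 has {1,3,4,6,8,9}; region has {1,2,3,6,7,8,9} → only 5 remains.
C2 = 4: row 2 has {1,2,6,7,8,9}; col 3 has {1,2,3,6,8,9}; region has {1,2,3,5,6,7,8,9} → only 4 remains.
H2 = 3: row 2 has {1,2,4,6,7,8,9}; col 8 has {1,2,5,6,7,8,9}; region has {1,2,6,7,8,9} → only 3 remains.
H4 = 4: row 4 has {1,2,5,6,7,8,9}; col 8 has {1,2,3,5,6,7,8,9}; region has {1,2,3,6,7,8,9} → only 4 remains.
J4 = 3: row 4 has {1,2,4,5,6,7,8,9}; col 9 has {1,6,7,8,9}; region has {1,6,7,8,9} → only 3 remains.
F2 = 5: row 2 has {1,2,3,4,6,7,8,9}; col 6 has {1,2,6,7,8,9}; region has {1,2,3,4,6,7,8,9} → only 5 remains.
F3 = 4: row 3 has {1,3,6,7,8,9}; col 6 has {1,2,5,6,7,8,9}; region has {1,3,6,8,9} → only 4 remains.
F9 = 3: row 9 has {1,5,6,7,8,9}; col 6 has {1,2,4,5,6,7,8,9}; region has {1,5,6,7,8,9} → only 3 remains.
J5 = 4: in row 5, 4 can only go here (every other open cell in that row sees a 4).
E1 = 2: row 1 has {1,3,6,8,9}; col 5 has {1,3,5,6,7,8,9}; region has {1,3,4,6,7,8,9} → only 2 remains.
J3 = 5: row 3 has {1,3,4,6,7,8,9}; col 9 has {1,3,4,6,7,8,9}; region has {1,2,3,4,6,7,8,9} → only 5 remains.
E9 = 4: row 9 has {1,3,5,6,7,8,9}; col 5 has {1,2,3,5,6,7,8,9}; region has {1,3,5,6,7,8,9} → only 4 remains.
J9 = 2: row 9 has {1,3,4,5,6,7,8,9}; col 9 has {1,3,4,5,6,7,8,9}; region has {1,3,4,5,6,7,8,9} → only 2 remains.
B1 = 7: row 1 has {1,2,3,6,8,9}; col 2 has {1,3,4,5,6,8,9}; region has {1,3,6,8,9} → only 7 remains.
C1 = 5: row 1 has {1,2,3,6,7,8,9}; col 3 has {1,2,3,4,6,8,9}; region has {1,3,6,7,8,9} → only 5 remains.
D1 = 4: row 1 has {1,2,3,5,6,7,8,9}; col 4 has {1,3,6,7,8,9}; region has {1,3,5,6,7,8,9} → only 4 remains.
D3 = 2: row 3 has {1,3,4,5,6,7,8,9}; col 4 has {1,3,4,6,7,8,9}; region has {1,3,4,5,6,7,8,9} → only 2 remains.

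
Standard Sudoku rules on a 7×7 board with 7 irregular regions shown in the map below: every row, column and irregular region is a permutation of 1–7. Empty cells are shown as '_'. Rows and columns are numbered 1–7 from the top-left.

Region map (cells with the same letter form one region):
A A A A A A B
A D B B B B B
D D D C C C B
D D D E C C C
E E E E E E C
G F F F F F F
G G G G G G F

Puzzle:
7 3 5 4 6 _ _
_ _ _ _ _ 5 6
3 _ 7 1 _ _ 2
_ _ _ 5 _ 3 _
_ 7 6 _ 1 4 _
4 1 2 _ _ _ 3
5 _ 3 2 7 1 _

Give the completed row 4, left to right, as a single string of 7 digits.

6415237

r1c6 = 2 (sole candidate).
r1c7 = 1 (sole candidate).
r2c1 = 1 (sole candidate).
r2c3 = 4 (sole candidate).
r2c5 = 3 (sole candidate).
r3c6 = 6 (sole candidate).
r4c3 = 1: row 4 has {3,5}; col 3 has {2,3,4,5,6,7}; region has {3,7} → only 1 remains.
r5c1 = 2 (sole candidate).
r5c4 = 3 (sole candidate).
r5c7 = 5 (sole candidate).
r6c5 = 5 (sole candidate).
r6c6 = 7 (sole candidate).
r7c2 = 6 (sole candidate).
r7c7 = 4 (sole candidate).
r2c2 = 2 (sole candidate).
r2c4 = 7 (sole candidate).
r3c5 = 4 (sole candidate).
r4c1 = 6: row 4 has {1,3,5}; col 1 has {1,2,3,4,5,7}; region has {1,2,3,7} → only 6 remains.
r4c2 = 4: row 4 has {1,3,5,6}; col 2 has {1,2,3,6,7}; region has {1,2,3,6,7} → only 4 remains.
r4c5 = 2: row 4 has {1,3,4,5,6}; col 5 has {1,3,4,5,6,7}; region has {1,3,4,5,6} → only 2 remains.
r4c7 = 7: row 4 has {1,2,3,4,5,6}; col 7 has {1,2,3,4,5,6}; region has {1,2,3,4,5,6} → only 7 remains.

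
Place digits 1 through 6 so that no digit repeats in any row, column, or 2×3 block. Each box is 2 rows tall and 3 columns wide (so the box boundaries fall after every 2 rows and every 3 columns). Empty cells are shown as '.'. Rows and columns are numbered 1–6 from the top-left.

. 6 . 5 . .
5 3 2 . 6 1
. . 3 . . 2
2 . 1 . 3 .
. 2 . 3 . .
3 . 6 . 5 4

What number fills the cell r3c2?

r1c3 = 4: row 1 has {5,6}; col 3 has {1,2,3,6}; box has {2,3,5,6} → only 4 remains.
r1c5 = 2: row 1 has {4,5,6}; col 5 has {3,5,6}; box has {1,5,6} → only 2 remains.
r1c6 = 3: row 1 has {2,4,5,6}; col 6 has {1,2,4}; box has {1,2,5,6} → only 3 remains.
r2c4 = 4: row 2 has {1,2,3,5,6}; col 4 has {3,5}; box has {1,2,3,5,6} → only 4 remains.
r4c4 = 6: row 4 has {1,2,3}; col 4 has {3,4,5}; box has {2,3} → only 6 remains.
r4c6 = 5: row 4 has {1,2,3,6}; col 6 has {1,2,3,4}; box has {2,3,6} → only 5 remains.
r5c3 = 5: row 5 has {2,3}; col 3 has {1,2,3,4,6}; box has {2,3,6} → only 5 remains.
r5c5 = 1: row 5 has {2,3,5}; col 5 has {2,3,5,6}; box has {3,4,5} → only 1 remains.
r5c6 = 6: row 5 has {1,2,3,5}; col 6 has {1,2,3,4,5}; box has {1,3,4,5} → only 6 remains.
r6c2 = 1: row 6 has {3,4,5,6}; col 2 has {2,3,6}; box has {2,3,5,6} → only 1 remains.
r6c4 = 2: row 6 has {1,3,4,5,6}; col 4 has {3,4,5,6}; box has {1,3,4,5,6} → only 2 remains.
r1c1 = 1: row 1 has {2,3,4,5,6}; col 1 has {2,3,5}; box has {2,3,4,5,6} → only 1 remains.
r3c4 = 1: row 3 has {2,3}; col 4 has {2,3,4,5,6}; box has {2,3,5,6} → only 1 remains.
r3c5 = 4: row 3 has {1,2,3}; col 5 has {1,2,3,5,6}; box has {1,2,3,5,6} → only 4 remains.
r4c2 = 4: row 4 has {1,2,3,5,6}; col 2 has {1,2,3,6}; box has {1,2,3} → only 4 remains.
r5c1 = 4: row 5 has {1,2,3,5,6}; col 1 has {1,2,3,5}; box has {1,2,3,5,6} → only 4 remains.
r3c1 = 6: row 3 has {1,2,3,4}; col 1 has {1,2,3,4,5}; box has {1,2,3,4} → only 6 remains.
r3c2 = 5: row 3 has {1,2,3,4,6}; col 2 has {1,2,3,4,6}; box has {1,2,3,4,6} → only 5 remains.

5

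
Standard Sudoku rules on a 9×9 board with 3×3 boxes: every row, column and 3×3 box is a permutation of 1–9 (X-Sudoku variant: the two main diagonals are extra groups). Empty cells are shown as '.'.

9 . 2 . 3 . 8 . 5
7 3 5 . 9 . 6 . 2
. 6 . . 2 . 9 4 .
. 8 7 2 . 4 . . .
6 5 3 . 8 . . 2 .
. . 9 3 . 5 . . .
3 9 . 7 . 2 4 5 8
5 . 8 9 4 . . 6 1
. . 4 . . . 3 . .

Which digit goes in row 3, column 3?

1

row 2, column 8 = 1 (sole candidate).
row 3, column 3 = 1: row 3 has {2,4,6,9}; col 3 has {2,3,4,5,7,8,9}; box has {2,3,5,6,7,9}; main diagonal has {2,3,4,5,6,8,9} → only 1 remains.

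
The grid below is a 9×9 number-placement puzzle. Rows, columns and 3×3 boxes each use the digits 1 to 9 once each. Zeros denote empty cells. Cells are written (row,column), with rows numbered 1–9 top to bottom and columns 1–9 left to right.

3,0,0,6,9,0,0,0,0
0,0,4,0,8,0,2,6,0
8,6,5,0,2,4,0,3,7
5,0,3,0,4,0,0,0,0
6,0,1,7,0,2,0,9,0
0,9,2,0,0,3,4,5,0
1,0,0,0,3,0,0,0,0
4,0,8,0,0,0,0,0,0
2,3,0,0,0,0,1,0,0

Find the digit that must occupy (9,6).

8

(1,3) = 7 (sole candidate).
(2,1) = 9 (sole candidate).
(2,2) = 1 (sole candidate).
(2,9) = 5 (sole candidate).
(3,4) = 1 (sole candidate).
(3,7) = 9 (sole candidate).
(5,5) = 5 (sole candidate).
(6,1) = 7 (sole candidate).
(6,4) = 8 (sole candidate).
(1,2) = 2 (sole candidate).
(1,6) = 5 (sole candidate).
(1,7) = 8 (sole candidate).
(2,4) = 3 (sole candidate).
(2,6) = 7 (sole candidate).
(4,2) = 8 (sole candidate).
(4,4) = 9 (sole candidate).
(5,2) = 4 (sole candidate).
(5,7) = 3 (sole candidate).
(5,9) = 8 (sole candidate).
(8,9) = 3 (hidden single in row 8).
(8,6) = 9 (hidden single in row 8).
(8,5) = 1 (hidden single in row 8).
(6,5) = 6 (sole candidate).
(6,9) = 1 (sole candidate).
(9,5) = 7 (sole candidate).
(1,9) = 4 (sole candidate).
(4,6) = 1 (sole candidate).
(1,8) = 1 (sole candidate).
(8,7) = 6 (hidden single in row 8).
(4,7) = 7 (sole candidate).
(4,8) = 2 (sole candidate).
(4,9) = 6 (sole candidate).
(7,7) = 5 (sole candidate).
(8,8) = 7 (sole candidate).
(9,9) = 9 (sole candidate).
(7,2) = 7 (sole candidate).
(7,9) = 2 (sole candidate).
(8,2) = 5 (sole candidate).
(8,4) = 2 (sole candidate).
(9,3) = 6 (sole candidate).
(9,6) = 8: row 9 has {1,2,3,6,7,9}; col 6 has {1,2,3,4,5,7,9}; box has {1,2,3,7,9} → only 8 remains.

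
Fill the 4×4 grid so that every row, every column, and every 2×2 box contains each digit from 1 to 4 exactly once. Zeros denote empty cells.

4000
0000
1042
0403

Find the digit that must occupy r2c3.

r1c4 = 1 (sole candidate).
r2c4 = 4 (sole candidate).
r3c2 = 3 (sole candidate).
r4c1 = 2 (sole candidate).
r4c3 = 1 (sole candidate).
r1c2 = 2 (sole candidate).
r1c3 = 3 (sole candidate).
r2c1 = 3 (sole candidate).
r2c2 = 1 (sole candidate).
r2c3 = 2: row 2 has {1,3,4}; col 3 has {1,3,4}; box has {1,3,4} → only 2 remains.

2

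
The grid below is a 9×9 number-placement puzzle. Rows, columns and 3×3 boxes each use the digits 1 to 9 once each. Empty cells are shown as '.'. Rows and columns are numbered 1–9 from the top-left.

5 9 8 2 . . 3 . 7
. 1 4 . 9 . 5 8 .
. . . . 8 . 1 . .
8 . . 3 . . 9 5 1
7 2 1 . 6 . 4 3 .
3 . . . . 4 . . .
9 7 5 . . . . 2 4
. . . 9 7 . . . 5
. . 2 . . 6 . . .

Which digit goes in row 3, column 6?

5

row 1, column 6 = 1 (sole candidate).
row 4, column 3 = 6 (sole candidate).
row 4, column 5 = 2 (sole candidate).
row 4, column 6 = 7 (sole candidate).
row 5, column 9 = 8 (sole candidate).
row 6, column 2 = 5 (sole candidate).
row 6, column 3 = 9 (sole candidate).
row 6, column 5 = 1 (sole candidate).
row 7, column 5 = 3 (sole candidate).
row 7, column 6 = 8 (sole candidate).
row 7, column 7 = 6 (sole candidate).
row 8, column 3 = 3 (sole candidate).
row 8, column 6 = 2 (sole candidate).
row 8, column 7 = 8 (sole candidate).
row 8, column 8 = 1 (sole candidate).
row 9, column 7 = 7 (sole candidate).
row 9, column 8 = 9 (sole candidate).
row 9, column 9 = 3 (sole candidate).
row 1, column 5 = 4 (sole candidate).
row 1, column 8 = 6 (sole candidate).
row 2, column 6 = 3 (sole candidate).
row 2, column 9 = 2 (sole candidate).
row 3, column 3 = 7 (sole candidate).
row 3, column 6 = 5: row 3 has {1,7,8}; col 6 has {1,2,3,4,6,7,8}; box has {1,2,3,4,8,9} → only 5 remains.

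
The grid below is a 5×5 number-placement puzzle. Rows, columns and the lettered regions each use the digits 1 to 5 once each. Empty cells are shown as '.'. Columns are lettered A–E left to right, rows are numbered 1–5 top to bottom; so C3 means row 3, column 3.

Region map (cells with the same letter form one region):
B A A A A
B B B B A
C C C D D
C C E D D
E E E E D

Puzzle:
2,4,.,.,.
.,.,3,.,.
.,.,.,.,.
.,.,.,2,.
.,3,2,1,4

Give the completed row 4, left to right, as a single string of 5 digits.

31425

A5 = 5: row 5 has {1,2,3,4}; col 1 has {2}; region has {1,2,3} → only 5 remains.
C4 = 4: row 4 has {2}; col 3 has {2,3}; region has {1,2,3,5} → only 4 remains.
E2 = 2: in row 2, 2 can only go here (every other open cell in that row sees a 2).
B3 = 2: in row 3, 2 can only go here (every other open cell in that row sees a 2).
A3 = 4: in row 3, 4 can only go here (every other open cell in that row sees a 4).
A2 = 1: row 2 has {2,3}; col 1 has {2,4,5}; region has {2,3} → only 1 remains.
B2 = 5: row 2 has {1,2,3}; col 2 has {2,3,4}; region has {1,2,3} → only 5 remains.
D2 = 4: row 2 has {1,2,3,5}; col 4 has {1,2}; region has {1,2,3,5} → only 4 remains.
A4 = 3: row 4 has {2,4}; col 1 has {1,2,4,5}; region has {2,4} → only 3 remains.
B4 = 1: row 4 has {2,3,4}; col 2 has {2,3,4,5}; region has {2,3,4} → only 1 remains.
E4 = 5: row 4 has {1,2,3,4}; col 5 has {2,4}; region has {2,4} → only 5 remains.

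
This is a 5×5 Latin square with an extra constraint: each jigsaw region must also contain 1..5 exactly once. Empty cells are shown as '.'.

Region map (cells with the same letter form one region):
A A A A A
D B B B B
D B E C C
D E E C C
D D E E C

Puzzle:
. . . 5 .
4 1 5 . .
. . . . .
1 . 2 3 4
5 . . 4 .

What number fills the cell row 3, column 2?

row 2, column 4 = 2 (sole candidate).
row 2, column 5 = 3 (sole candidate).
row 3, column 2 = 4: row 3 has {}; col 2 has {1}; region has {1,2,3,5} → only 4 remains.

4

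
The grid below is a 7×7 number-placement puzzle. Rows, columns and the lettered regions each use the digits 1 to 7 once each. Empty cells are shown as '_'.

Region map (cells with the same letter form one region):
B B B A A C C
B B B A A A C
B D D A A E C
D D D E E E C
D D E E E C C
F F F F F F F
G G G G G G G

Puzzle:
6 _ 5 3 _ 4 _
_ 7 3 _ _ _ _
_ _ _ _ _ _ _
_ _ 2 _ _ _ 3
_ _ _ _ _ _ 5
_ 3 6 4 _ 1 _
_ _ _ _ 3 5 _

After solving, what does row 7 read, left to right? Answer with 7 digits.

7216354

r3c6 = 3 (hidden single in row 3).
r5c1 = 3 (hidden single in row 5).
r7c7 = 4: in column 7, 4 can only go here (every other open cell in that column sees a 4).
Singles propagation stalls; r7c3 is still open with candidates {1,7}.
  Try r7c3 = 7: this forces r4c1=7, r4c6=6, r2c6=2, r5c6=7; then region E has no cell left for 7 — contradiction.
So r7c3 = 1.
Singles propagation stalls; r7c1 is still open with candidates {2,7}.
  Try r7c1 = 2: this forces r7c2=6; then region D has no cell left for 6 — contradiction.
So r7c1 = 7.
r3c3 = 7 (hidden single in region D).
r5c3 = 4 (sole candidate).
r1c5 = 7 (hidden single in region A).
r6c7 = 7 (hidden single in row 6).
r5c6 = 7 (hidden single in region C).
r4c6 = 6 (sole candidate).
r2c6 = 2 (sole candidate).
r4c4 = 7 (hidden single in row 4).
r5c2 = 6 (hidden single in row 5).
r7c2 = 2: row 7 has {1,3,4,5,7}; col 2 has {3,6,7}; region has {1,3,4,5,7} → only 2 remains.
r7c4 = 6: row 7 has {1,2,3,4,5,7}; col 4 has {3,4,7}; region has {1,2,3,4,5,7} → only 6 remains.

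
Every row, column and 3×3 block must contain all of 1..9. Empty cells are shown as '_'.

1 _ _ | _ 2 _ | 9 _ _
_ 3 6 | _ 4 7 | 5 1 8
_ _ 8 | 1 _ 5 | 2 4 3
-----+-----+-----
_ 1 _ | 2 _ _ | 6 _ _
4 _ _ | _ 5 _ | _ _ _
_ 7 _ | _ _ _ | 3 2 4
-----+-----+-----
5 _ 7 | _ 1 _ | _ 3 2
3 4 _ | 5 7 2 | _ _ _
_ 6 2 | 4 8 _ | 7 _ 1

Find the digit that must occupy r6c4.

r1c2 = 5: row 1 has {1,2,9}; col 2 has {1,3,4,6,7}; box has {1,3,6,8} → only 5 remains.
r1c3 = 4: row 1 has {1,2,5,9}; col 3 has {2,6,7,8}; box has {1,3,5,6,8} → only 4 remains.
r2c4 = 9: row 2 has {1,3,4,5,6,7,8}; col 4 has {1,2,4,5}; box has {1,2,4,5,7} → only 9 remains.
r3c2 = 9: row 3 has {1,2,3,4,5,8}; col 2 has {1,3,4,5,6,7}; box has {1,3,4,5,6,8} → only 9 remains.
r3c5 = 6: row 3 has {1,2,3,4,5,8,9}; col 5 has {1,2,4,5,7,8}; box has {1,2,4,5,7,9} → only 6 remains.
r6c5 = 9: row 6 has {2,3,4,7}; col 5 has {1,2,4,5,6,7,8}; box has {2,5} → only 9 remains.
r7c2 = 8: row 7 has {1,2,3,5,7}; col 2 has {1,3,4,5,6,7,9}; box has {2,3,4,5,6,7} → only 8 remains.
r7c4 = 6: row 7 has {1,2,3,5,7,8}; col 4 has {1,2,4,5,9}; box has {1,2,4,5,7,8} → only 6 remains.
r7c6 = 9: row 7 has {1,2,3,5,6,7,8}; col 6 has {2,5,7}; box has {1,2,4,5,6,7,8} → only 9 remains.
r7c7 = 4: row 7 has {1,2,3,5,6,7,8,9}; col 7 has {2,3,5,6,7,9}; box has {1,2,3,7} → only 4 remains.
r8c7 = 8: row 8 has {2,3,4,5,7}; col 7 has {2,3,4,5,6,7,9}; box has {1,2,3,4,7} → only 8 remains.
r9c1 = 9: row 9 has {1,2,4,6,7,8}; col 1 has {1,3,4,5}; box has {2,3,4,5,6,7,8} → only 9 remains.
r9c6 = 3: row 9 has {1,2,4,6,7,8,9}; col 6 has {2,5,7,9}; box has {1,2,4,5,6,7,8,9} → only 3 remains.
r9c8 = 5: row 9 has {1,2,3,4,6,7,8,9}; col 8 has {1,2,3,4}; box has {1,2,3,4,7,8} → only 5 remains.
r1c6 = 8: row 1 has {1,2,4,5,9}; col 6 has {2,3,5,7,9}; box has {1,2,4,5,6,7,9} → only 8 remains.
r2c1 = 2: row 2 has {1,3,4,5,6,7,8,9}; col 1 has {1,3,4,5,9}; box has {1,3,4,5,6,8,9} → only 2 remains.
r3c1 = 7: row 3 has {1,2,3,4,5,6,8,9}; col 1 has {1,2,3,4,5,9}; box has {1,2,3,4,5,6,8,9} → only 7 remains.
r4c1 = 8: row 4 has {1,2,6}; col 1 has {1,2,3,4,5,7,9}; box has {1,4,7} → only 8 remains.
r4c5 = 3: row 4 has {1,2,6,8}; col 5 has {1,2,4,5,6,7,8,9}; box has {2,5,9} → only 3 remains.
r4c6 = 4: row 4 has {1,2,3,6,8}; col 6 has {2,3,5,7,8,9}; box has {2,3,5,9} → only 4 remains.
r5c2 = 2: row 5 has {4,5}; col 2 has {1,3,4,5,6,7,8,9}; box has {1,4,7,8} → only 2 remains.
r5c7 = 1: row 5 has {2,4,5}; col 7 has {2,3,4,5,6,7,8,9}; box has {2,3,4,6} → only 1 remains.
r6c1 = 6: row 6 has {2,3,4,7,9}; col 1 has {1,2,3,4,5,7,8,9}; box has {1,2,4,7,8} → only 6 remains.
r6c3 = 5: row 6 has {2,3,4,6,7,9}; col 3 has {2,4,6,7,8}; box has {1,2,4,6,7,8} → only 5 remains.
r6c4 = 8: row 6 has {2,3,4,5,6,7,9}; col 4 has {1,2,4,5,6,9}; box has {2,3,4,5,9} → only 8 remains.

8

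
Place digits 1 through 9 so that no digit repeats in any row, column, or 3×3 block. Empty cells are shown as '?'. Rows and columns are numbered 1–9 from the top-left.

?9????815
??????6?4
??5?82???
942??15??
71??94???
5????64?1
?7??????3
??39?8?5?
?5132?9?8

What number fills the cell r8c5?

r6c3 = 8 (sole candidate).
r7c6 = 5 (sole candidate).
r9c6 = 7 (sole candidate).
r1c6 = 3 (sole candidate).
r2c3 = 7 (sole candidate).
r2c6 = 9 (sole candidate).
r5c3 = 6 (sole candidate).
r5c9 = 2 (sole candidate).
r6c2 = 3 (sole candidate).
r6c5 = 7 (sole candidate).
r6c8 = 9 (sole candidate).
r1c3 = 4 (sole candidate).
r1c5 = 6 (sole candidate).
r3c2 = 6 (sole candidate).
r4c4 = 8 (sole candidate).
r4c5 = 3 (sole candidate).
r5c4 = 5 (sole candidate).
r5c7 = 3 (sole candidate).
r5c8 = 8 (sole candidate).
r6c4 = 2 (sole candidate).
r7c3 = 9 (sole candidate).
r8c2 = 2 (sole candidate).
r1c1 = 2 (sole candidate).
r1c4 = 7 (sole candidate).
r2c2 = 8 (sole candidate).
r2c4 = 1 (sole candidate).
r2c5 = 5 (sole candidate).
r3c4 = 4 (sole candidate).
r3c7 = 7 (sole candidate).
r3c8 = 3 (sole candidate).
r3c9 = 9 (sole candidate).
r7c4 = 6 (sole candidate).
r8c7 = 1 (sole candidate).
r2c1 = 3 (sole candidate).
r2c8 = 2 (sole candidate).
r3c1 = 1 (sole candidate).
r7c7 = 2 (sole candidate).
r7c8 = 4 (sole candidate).
r8c5 = 4: row 8 has {1,2,3,5,8,9}; col 5 has {2,3,5,6,7,8,9}; box has {2,3,5,6,7,8,9} → only 4 remains.

4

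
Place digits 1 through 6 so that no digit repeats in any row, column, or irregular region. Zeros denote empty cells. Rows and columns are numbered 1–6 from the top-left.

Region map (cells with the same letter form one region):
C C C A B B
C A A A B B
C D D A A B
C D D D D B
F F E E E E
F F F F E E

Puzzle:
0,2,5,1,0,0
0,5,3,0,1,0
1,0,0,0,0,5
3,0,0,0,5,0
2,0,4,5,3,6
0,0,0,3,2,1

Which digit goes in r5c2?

1

r5c2 = 1: row 5 has {2,3,4,5,6}; col 2 has {2,5}; region has {2,3} → only 1 remains.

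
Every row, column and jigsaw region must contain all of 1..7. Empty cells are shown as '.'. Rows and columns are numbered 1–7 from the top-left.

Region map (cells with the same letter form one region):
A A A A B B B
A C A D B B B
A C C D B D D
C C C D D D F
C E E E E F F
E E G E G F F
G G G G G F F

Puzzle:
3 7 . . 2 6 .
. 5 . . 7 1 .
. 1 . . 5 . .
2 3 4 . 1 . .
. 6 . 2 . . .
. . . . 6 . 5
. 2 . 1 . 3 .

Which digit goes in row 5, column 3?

row 1, column 7 = 4 (sole candidate).
row 2, column 7 = 3 (sole candidate).
row 5, column 1 = 7 (sole candidate).
row 5, column 6 = 4 (sole candidate).
row 5, column 7 = 1 (sole candidate).
row 6, column 2 = 4 (sole candidate).
row 7, column 5 = 4 (sole candidate).
row 1, column 4 = 5 (sole candidate).
row 3, column 3 = 6 (sole candidate).
row 5, column 5 = 3 (sole candidate).
row 6, column 1 = 1 (sole candidate).
row 6, column 4 = 7 (sole candidate).
row 6, column 6 = 2 (sole candidate).
row 7, column 1 = 5 (sole candidate).
row 7, column 3 = 7 (sole candidate).
row 7, column 7 = 6 (sole candidate).
row 1, column 3 = 1 (sole candidate).
row 2, column 3 = 2 (sole candidate).
row 3, column 1 = 4 (sole candidate).
row 3, column 4 = 3 (sole candidate).
row 3, column 6 = 7 (sole candidate).
row 3, column 7 = 2 (sole candidate).
row 4, column 4 = 6 (sole candidate).
row 4, column 6 = 5 (sole candidate).
row 4, column 7 = 7 (sole candidate).
row 5, column 3 = 5: row 5 has {1,2,3,4,6,7}; col 3 has {1,2,4,6,7}; region has {1,2,3,4,6,7} → only 5 remains.

5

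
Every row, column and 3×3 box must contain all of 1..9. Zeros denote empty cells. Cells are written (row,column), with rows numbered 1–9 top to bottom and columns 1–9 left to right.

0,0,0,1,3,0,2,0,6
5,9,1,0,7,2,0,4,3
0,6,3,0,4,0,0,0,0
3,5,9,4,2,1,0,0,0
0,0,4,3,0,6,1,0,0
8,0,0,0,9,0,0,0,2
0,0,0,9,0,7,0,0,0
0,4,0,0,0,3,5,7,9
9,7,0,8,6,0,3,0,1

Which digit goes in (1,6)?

(1,2) = 8 (sole candidate).
(1,3) = 7 (sole candidate).
(2,4) = 6 (sole candidate).
(2,7) = 8 (sole candidate).
(3,1) = 2 (sole candidate).
(3,4) = 5 (sole candidate).
(3,9) = 7 (sole candidate).
(4,9) = 8 (sole candidate).
(5,1) = 7 (sole candidate).
(5,2) = 2 (sole candidate).
(5,9) = 5 (sole candidate).
(6,2) = 1 (sole candidate).
(6,3) = 6 (sole candidate).
(6,4) = 7 (sole candidate).
(6,6) = 5 (sole candidate).
(6,7) = 4 (sole candidate).
(6,8) = 3 (sole candidate).
(7,2) = 3 (sole candidate).
(7,7) = 6 (sole candidate).
(7,9) = 4 (sole candidate).
(8,4) = 2 (sole candidate).
(8,5) = 1 (sole candidate).
(9,6) = 4 (sole candidate).
(9,8) = 2 (sole candidate).
(1,1) = 4 (sole candidate).
(1,6) = 9: row 1 has {1,2,3,4,6,7,8}; col 6 has {1,2,3,4,5,6,7}; box has {1,2,3,4,5,6,7} → only 9 remains.

9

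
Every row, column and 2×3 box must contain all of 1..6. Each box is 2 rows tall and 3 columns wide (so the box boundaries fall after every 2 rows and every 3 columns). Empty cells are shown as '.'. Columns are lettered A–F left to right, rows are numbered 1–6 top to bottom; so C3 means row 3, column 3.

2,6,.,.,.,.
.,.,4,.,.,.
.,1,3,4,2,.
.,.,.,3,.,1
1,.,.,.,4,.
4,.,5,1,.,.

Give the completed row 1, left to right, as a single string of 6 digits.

261534

C1 = 1: row 1 has {2,6}; col 3 has {3,4,5}; box has {2,4,6} → only 1 remains.
D1 = 5: row 1 has {1,2,6}; col 4 has {1,3,4}; box has {} → only 5 remains.
E1 = 3: row 1 has {1,2,5,6}; col 5 has {2,4}; box has {5} → only 3 remains.
F1 = 4: row 1 has {1,2,3,5,6}; col 6 has {1}; box has {3,5} → only 4 remains.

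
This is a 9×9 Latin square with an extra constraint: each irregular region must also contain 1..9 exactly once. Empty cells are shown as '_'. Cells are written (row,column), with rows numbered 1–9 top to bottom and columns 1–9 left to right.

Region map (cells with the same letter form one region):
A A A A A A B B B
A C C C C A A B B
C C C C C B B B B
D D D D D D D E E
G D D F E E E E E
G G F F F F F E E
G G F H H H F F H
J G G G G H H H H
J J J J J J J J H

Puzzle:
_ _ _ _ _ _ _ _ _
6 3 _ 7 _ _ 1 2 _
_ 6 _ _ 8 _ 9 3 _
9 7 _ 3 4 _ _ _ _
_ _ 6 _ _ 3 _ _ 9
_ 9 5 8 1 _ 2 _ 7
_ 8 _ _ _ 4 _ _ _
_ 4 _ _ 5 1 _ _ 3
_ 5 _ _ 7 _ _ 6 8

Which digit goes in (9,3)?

3

(1,2) = 2 (sole candidate).
(2,5) = 9 (sole candidate).
(5,2) = 1 (sole candidate).
(5,4) = 4 (sole candidate).
(5,5) = 2 (sole candidate).
(6,1) = 3 (sole candidate).
(6,6) = 6 (sole candidate).
(6,8) = 4 (sole candidate).
(7,5) = 6 (sole candidate).
(8,7) = 7 (sole candidate).
(8,8) = 9 (sole candidate).
(1,5) = 3 (sole candidate).
(2,3) = 4 (sole candidate).
(2,9) = 5 (sole candidate).
(3,6) = 7 (sole candidate).
(5,1) = 7 (sole candidate).
(7,7) = 3 (sole candidate).
(7,8) = 7 (sole candidate).
(7,9) = 2 (sole candidate).
(8,3) = 2 (sole candidate).
(8,4) = 6 (sole candidate).
(9,7) = 4 (sole candidate).
(2,6) = 8 (sole candidate).
(3,3) = 1 (sole candidate).
(3,9) = 4 (sole candidate).
(4,3) = 8 (sole candidate).
(4,7) = 5 (sole candidate).
(4,8) = 1 (sole candidate).
(4,9) = 6 (sole candidate).
(5,7) = 8 (sole candidate).
(5,8) = 5 (sole candidate).
(7,1) = 1 (sole candidate).
(7,3) = 9 (sole candidate).
(7,4) = 5 (sole candidate).
(8,1) = 8 (sole candidate).
(9,1) = 2 (sole candidate).
(9,3) = 3: row 9 has {2,4,5,6,7,8}; col 3 has {1,2,4,5,6,8,9}; region has {2,4,5,6,7,8} → only 3 remains.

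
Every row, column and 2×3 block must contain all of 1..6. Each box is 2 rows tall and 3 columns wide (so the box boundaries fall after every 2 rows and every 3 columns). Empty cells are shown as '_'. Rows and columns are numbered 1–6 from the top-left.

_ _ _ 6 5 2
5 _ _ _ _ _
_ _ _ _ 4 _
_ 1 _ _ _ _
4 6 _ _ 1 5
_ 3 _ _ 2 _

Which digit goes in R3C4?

R1C2 = 4 (sole candidate).
R2C2 = 2 (sole candidate).
R2C5 = 3 (sole candidate).
R3C2 = 5 (sole candidate).
R4C5 = 6 (sole candidate).
R4C6 = 3 (sole candidate).
R5C3 = 2 (sole candidate).
R5C4 = 3 (sole candidate).
R6C1 = 1 (sole candidate).
R6C3 = 5 (sole candidate).
R6C4 = 4 (sole candidate).
R6C6 = 6 (sole candidate).
R1C1 = 3 (sole candidate).
R1C3 = 1 (sole candidate).
R2C3 = 6 (sole candidate).
R2C4 = 1 (sole candidate).
R2C6 = 4 (sole candidate).
R3C3 = 3 (sole candidate).
R3C4 = 2: row 3 has {3,4,5}; col 4 has {1,3,4,6}; box has {3,4,6} → only 2 remains.

2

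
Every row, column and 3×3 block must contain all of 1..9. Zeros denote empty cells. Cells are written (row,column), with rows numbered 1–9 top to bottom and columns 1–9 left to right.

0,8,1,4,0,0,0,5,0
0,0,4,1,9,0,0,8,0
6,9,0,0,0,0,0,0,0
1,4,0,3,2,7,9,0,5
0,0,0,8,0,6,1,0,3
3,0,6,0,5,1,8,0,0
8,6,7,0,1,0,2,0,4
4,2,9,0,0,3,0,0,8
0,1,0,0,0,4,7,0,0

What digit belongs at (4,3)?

8

(1,6) = 2: row 1 has {1,4,5,8}; col 6 has {1,3,4,6,7}; box has {1,4,9} → only 2 remains.
(2,6) = 5: row 2 has {1,4,8,9}; col 6 has {1,2,3,4,6,7}; box has {1,2,4,9} → only 5 remains.
(3,4) = 7: row 3 has {6,9}; col 4 has {1,3,4,8}; box has {1,2,4,5,9} → only 7 remains.
(3,6) = 8: row 3 has {6,7,9}; col 6 has {1,2,3,4,5,6,7}; box has {1,2,4,5,7,9} → only 8 remains.
(4,3) = 8: row 4 has {1,2,3,4,5,7,9}; col 3 has {1,4,6,7,9}; box has {1,3,4,6} → only 8 remains.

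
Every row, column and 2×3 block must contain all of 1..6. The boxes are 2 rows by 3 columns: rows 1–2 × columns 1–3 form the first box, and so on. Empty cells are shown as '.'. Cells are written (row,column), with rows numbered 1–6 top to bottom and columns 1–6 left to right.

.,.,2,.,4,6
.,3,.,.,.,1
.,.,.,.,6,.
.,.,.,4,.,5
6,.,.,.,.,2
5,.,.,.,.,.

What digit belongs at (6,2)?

2

(1,1) = 1: row 1 has {2,4,6}; col 1 has {5,6}; box has {2,3} → only 1 remains.
(1,2) = 5: row 1 has {1,2,4,6}; col 2 has {3}; box has {1,2,3} → only 5 remains.
(1,4) = 3: row 1 has {1,2,4,5,6}; col 4 has {4}; box has {1,4,6} → only 3 remains.
(2,1) = 4: row 2 has {1,3}; col 1 has {1,5,6}; box has {1,2,3,5} → only 4 remains.
(2,3) = 6: row 2 has {1,3,4}; col 3 has {2}; box has {1,2,3,4,5} → only 6 remains.
(3,6) = 3: row 3 has {6}; col 6 has {1,2,5,6}; box has {4,5,6} → only 3 remains.
(6,6) = 4: row 6 has {5}; col 6 has {1,2,3,5,6}; box has {2} → only 4 remains.
(3,1) = 2: row 3 has {3,6}; col 1 has {1,4,5,6}; box has {} → only 2 remains.
(3,4) = 1: row 3 has {2,3,6}; col 4 has {3,4}; box has {3,4,5,6} → only 1 remains.
(4,1) = 3: row 4 has {4,5}; col 1 has {1,2,4,5,6}; box has {2} → only 3 remains.
(4,3) = 1: row 4 has {3,4,5}; col 3 has {2,6}; box has {2,3} → only 1 remains.
(4,5) = 2: row 4 has {1,3,4,5}; col 5 has {4,6}; box has {1,3,4,5,6} → only 2 remains.
(5,4) = 5: row 5 has {2,6}; col 4 has {1,3,4}; box has {2,4} → only 5 remains.
(6,3) = 3: row 6 has {4,5}; col 3 has {1,2,6}; box has {5,6} → only 3 remains.
(6,4) = 6: row 6 has {3,4,5}; col 4 has {1,3,4,5}; box has {2,4,5} → only 6 remains.
(6,5) = 1: row 6 has {3,4,5,6}; col 5 has {2,4,6}; box has {2,4,5,6} → only 1 remains.
(2,4) = 2: row 2 has {1,3,4,6}; col 4 has {1,3,4,5,6}; box has {1,3,4,6} → only 2 remains.
(2,5) = 5: row 2 has {1,2,3,4,6}; col 5 has {1,2,4,6}; box has {1,2,3,4,6} → only 5 remains.
(3,2) = 4: row 3 has {1,2,3,6}; col 2 has {3,5}; box has {1,2,3} → only 4 remains.
(3,3) = 5: row 3 has {1,2,3,4,6}; col 3 has {1,2,3,6}; box has {1,2,3,4} → only 5 remains.
(4,2) = 6: row 4 has {1,2,3,4,5}; col 2 has {3,4,5}; box has {1,2,3,4,5} → only 6 remains.
(5,2) = 1: row 5 has {2,5,6}; col 2 has {3,4,5,6}; box has {3,5,6} → only 1 remains.
(5,3) = 4: row 5 has {1,2,5,6}; col 3 has {1,2,3,5,6}; box has {1,3,5,6} → only 4 remains.
(5,5) = 3: row 5 has {1,2,4,5,6}; col 5 has {1,2,4,5,6}; box has {1,2,4,5,6} → only 3 remains.
(6,2) = 2: row 6 has {1,3,4,5,6}; col 2 has {1,3,4,5,6}; box has {1,3,4,5,6} → only 2 remains.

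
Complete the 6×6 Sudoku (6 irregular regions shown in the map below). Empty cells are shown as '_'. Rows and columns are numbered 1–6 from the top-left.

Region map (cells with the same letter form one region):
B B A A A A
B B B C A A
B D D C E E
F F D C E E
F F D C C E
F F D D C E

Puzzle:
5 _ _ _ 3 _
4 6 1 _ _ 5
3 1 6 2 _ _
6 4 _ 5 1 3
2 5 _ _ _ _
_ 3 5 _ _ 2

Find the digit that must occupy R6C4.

R1C2 = 2: row 1 has {3,5}; col 2 has {1,3,4,5,6}; region has {1,3,4,5,6} → only 2 remains.
R1C3 = 4: row 1 has {2,3,5}; col 3 has {1,5,6}; region has {3,5} → only 4 remains.
R2C4 = 3: row 2 has {1,4,5,6}; col 4 has {2,5}; region has {2,5} → only 3 remains.
R2C5 = 2: row 2 has {1,3,4,5,6}; col 5 has {1,3}; region has {3,4,5} → only 2 remains.
R3C6 = 4: row 3 has {1,2,3,6}; col 6 has {2,3,5}; region has {1,2,3} → only 4 remains.
R4C3 = 2: row 4 has {1,3,4,5,6}; col 3 has {1,4,5,6}; region has {1,5,6} → only 2 remains.
R5C3 = 3: row 5 has {2,5}; col 3 has {1,2,4,5,6}; region has {1,2,5,6} → only 3 remains.
R5C6 = 6: row 5 has {2,3,5}; col 6 has {2,3,4,5}; region has {1,2,3,4} → only 6 remains.
R6C1 = 1: row 6 has {2,3,5}; col 1 has {2,3,4,5,6}; region has {2,3,4,5,6} → only 1 remains.
R6C4 = 4: row 6 has {1,2,3,5}; col 4 has {2,3,5}; region has {1,2,3,5,6} → only 4 remains.

4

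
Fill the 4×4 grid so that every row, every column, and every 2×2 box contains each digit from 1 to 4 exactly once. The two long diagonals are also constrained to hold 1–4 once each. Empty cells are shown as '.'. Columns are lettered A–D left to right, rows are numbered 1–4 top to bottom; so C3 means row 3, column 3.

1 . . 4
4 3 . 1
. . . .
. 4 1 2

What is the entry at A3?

2

B1 = 2: row 1 has {1,4}; col 2 has {3,4}; box has {1,3,4} → only 2 remains.
C1 = 3: row 1 has {1,2,4}; col 3 has {1}; box has {1,4} → only 3 remains.
C2 = 2: row 2 has {1,3,4}; col 3 has {1,3}; box has {1,3,4}; anti-diagonal has {4} → only 2 remains.
B3 = 1: row 3 has {}; col 2 has {2,3,4}; box has {4}; anti-diagonal has {2,4} → only 1 remains.
C3 = 4: row 3 has {1}; col 3 has {1,2,3}; box has {1,2}; main diagonal has {1,2,3} → only 4 remains.
D3 = 3: row 3 has {1,4}; col 4 has {1,2,4}; box has {1,2,4} → only 3 remains.
A4 = 3: row 4 has {1,2,4}; col 1 has {1,4}; box has {1,4}; anti-diagonal has {1,2,4} → only 3 remains.
A3 = 2: row 3 has {1,3,4}; col 1 has {1,3,4}; box has {1,3,4} → only 2 remains.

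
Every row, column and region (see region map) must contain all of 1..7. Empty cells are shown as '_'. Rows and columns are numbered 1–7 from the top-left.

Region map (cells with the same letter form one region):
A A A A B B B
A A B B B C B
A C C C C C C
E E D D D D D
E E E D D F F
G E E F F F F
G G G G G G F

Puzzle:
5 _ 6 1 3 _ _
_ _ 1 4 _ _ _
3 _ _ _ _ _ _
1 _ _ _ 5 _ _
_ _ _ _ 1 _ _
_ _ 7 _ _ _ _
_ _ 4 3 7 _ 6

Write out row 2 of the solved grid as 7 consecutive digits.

7214635

r7c1 = 2: row 7 has {3,4,6,7}; col 1 has {1,3,5}; region has {3,4,7} → only 2 remains.
r2c1 = 7: row 2 has {1,4}; col 1 has {1,2,3,5}; region has {1,3,5,6} → only 7 remains.
r2c2 = 2: row 2 has {1,4,7}; col 2 has {}; region has {1,3,5,6,7} → only 2 remains.
r2c5 = 6: row 2 has {1,2,4,7}; col 5 has {1,3,5,7}; region has {1,3,4} → only 6 remains.
r2c7 = 5: row 2 has {1,2,4,6,7}; col 7 has {6}; region has {1,3,4,6} → only 5 remains.
r6c1 = 6: row 6 has {7}; col 1 has {1,2,3,5,7}; region has {2,3,4,7} → only 6 remains.
r1c2 = 4: row 1 has {1,3,5,6}; col 2 has {2}; region has {1,2,3,5,6,7} → only 4 remains.
r2c6 = 3: row 2 has {1,2,4,5,6,7}; col 6 has {}; region has {} → only 3 remains.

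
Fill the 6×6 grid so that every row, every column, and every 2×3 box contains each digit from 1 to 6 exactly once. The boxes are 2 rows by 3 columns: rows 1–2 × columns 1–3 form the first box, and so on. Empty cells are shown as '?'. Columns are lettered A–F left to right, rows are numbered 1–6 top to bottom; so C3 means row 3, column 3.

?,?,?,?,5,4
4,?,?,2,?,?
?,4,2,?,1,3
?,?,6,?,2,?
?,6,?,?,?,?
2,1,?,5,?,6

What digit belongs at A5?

F2 = 1 (sole candidate).
A3 = 5 (sole candidate).
D3 = 6 (sole candidate).
B4 = 3 (sole candidate).
D4 = 4 (sole candidate).
F4 = 5 (sole candidate).
A5 = 3: row 5 has {6}; col 1 has {2,4,5}; box has {1,2,6} → only 3 remains.

3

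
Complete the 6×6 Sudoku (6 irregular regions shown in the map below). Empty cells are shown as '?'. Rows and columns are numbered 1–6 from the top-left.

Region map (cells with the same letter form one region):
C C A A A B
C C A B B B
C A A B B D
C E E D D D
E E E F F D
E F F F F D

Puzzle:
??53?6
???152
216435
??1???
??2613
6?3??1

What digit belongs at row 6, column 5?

4

row 1, column 2 = 4: row 1 has {3,5,6}; col 2 has {1}; region has {2} → only 4 remains.
row 1, column 5 = 2: row 1 has {3,4,5,6}; col 5 has {1,3,5}; region has {1,3,5,6} → only 2 remains.
row 2, column 1 = 3: row 2 has {1,2,5}; col 1 has {2,6}; region has {2,4} → only 3 remains.
row 2, column 2 = 6: row 2 has {1,2,3,5}; col 2 has {1,4}; region has {2,3,4} → only 6 remains.
row 2, column 3 = 4: row 2 has {1,2,3,5,6}; col 3 has {1,2,3,5,6}; region has {1,2,3,5,6} → only 4 remains.
row 4, column 1 = 5: row 4 has {1}; col 1 has {2,3,6}; region has {2,3,4,6} → only 5 remains.
row 4, column 2 = 3: row 4 has {1,5}; col 2 has {1,4,6}; region has {1,2,6} → only 3 remains.
row 4, column 4 = 2: row 4 has {1,3,5}; col 4 has {1,3,4,6}; region has {1,3,5} → only 2 remains.
row 4, column 6 = 4: row 4 has {1,2,3,5}; col 6 has {1,2,3,5,6}; region has {1,2,3,5} → only 4 remains.
row 5, column 1 = 4: row 5 has {1,2,3,6}; col 1 has {2,3,5,6}; region has {1,2,3,6} → only 4 remains.
row 5, column 2 = 5: row 5 has {1,2,3,4,6}; col 2 has {1,3,4,6}; region has {1,2,3,4,6} → only 5 remains.
row 6, column 2 = 2: row 6 has {1,3,6}; col 2 has {1,3,4,5,6}; region has {1,3,6} → only 2 remains.
row 6, column 4 = 5: row 6 has {1,2,3,6}; col 4 has {1,2,3,4,6}; region has {1,2,3,6} → only 5 remains.
row 6, column 5 = 4: row 6 has {1,2,3,5,6}; col 5 has {1,2,3,5}; region has {1,2,3,5,6} → only 4 remains.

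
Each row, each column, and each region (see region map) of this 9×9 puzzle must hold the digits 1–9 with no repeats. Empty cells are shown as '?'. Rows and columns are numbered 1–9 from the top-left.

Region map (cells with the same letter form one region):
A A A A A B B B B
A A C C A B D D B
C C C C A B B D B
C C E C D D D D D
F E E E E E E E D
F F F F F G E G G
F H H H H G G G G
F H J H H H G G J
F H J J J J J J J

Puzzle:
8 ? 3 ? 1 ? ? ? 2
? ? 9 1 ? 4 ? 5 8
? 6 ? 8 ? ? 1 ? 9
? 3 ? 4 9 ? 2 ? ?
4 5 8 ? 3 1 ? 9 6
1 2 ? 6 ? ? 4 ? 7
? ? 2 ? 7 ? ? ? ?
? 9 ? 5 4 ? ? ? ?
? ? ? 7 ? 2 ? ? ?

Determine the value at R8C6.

6

R1C4 = 9 (sole candidate).
R2C2 = 7 (sole candidate).
R2C7 = 3 (sole candidate).
R4C9 = 1 (sole candidate).
R5C4 = 2 (sole candidate).
R5C7 = 7 (sole candidate).
R6C3 = 5 (sole candidate).
R6C5 = 8 (sole candidate).
R6C8 = 3 (sole candidate).
R7C4 = 3 (sole candidate).
R8C9 = 3 (sole candidate).
R1C2 = 4 (sole candidate).
R3C3 = 7 (sole candidate).
R3C8 = 4 (sole candidate).
R4C1 = 5 (sole candidate).
R4C3 = 6 (sole candidate).
R6C6 = 9 (sole candidate).
R7C1 = 9 (sole candidate).
R8C1 = 7 (sole candidate).
R8C3 = 1 (sole candidate).
R9C1 = 3 (sole candidate).
R9C3 = 4 (sole candidate).
R9C9 = 5 (sole candidate).
R3C1 = 2 (sole candidate).
R3C5 = 5 (sole candidate).
R3C6 = 3 (sole candidate).
R7C9 = 4 (sole candidate).
R9C5 = 6 (sole candidate).
R9C8 = 8 (sole candidate).
R2C1 = 6 (sole candidate).
R2C5 = 2 (sole candidate).
R4C8 = 7 (sole candidate).
R9C2 = 1 (sole candidate).
R9C7 = 9 (sole candidate).
R1C8 = 6 (sole candidate).
R4C6 = 8 (sole candidate).
R7C2 = 8 (sole candidate).
R7C8 = 1 (sole candidate).
R8C6 = 6: row 8 has {1,3,4,5,7,9}; col 6 has {1,2,3,4,8,9}; region has {1,2,3,4,5,7,8,9} → only 6 remains.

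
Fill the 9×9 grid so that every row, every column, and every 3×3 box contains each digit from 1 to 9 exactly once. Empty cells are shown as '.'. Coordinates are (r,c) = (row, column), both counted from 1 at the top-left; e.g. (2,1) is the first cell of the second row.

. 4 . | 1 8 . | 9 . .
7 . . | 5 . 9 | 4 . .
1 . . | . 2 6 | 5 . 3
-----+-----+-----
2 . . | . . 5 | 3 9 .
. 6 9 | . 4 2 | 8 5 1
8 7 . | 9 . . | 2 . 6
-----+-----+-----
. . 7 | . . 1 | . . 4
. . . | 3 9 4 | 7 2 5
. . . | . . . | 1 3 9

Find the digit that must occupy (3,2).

(2,5) = 3: row 2 has {4,5,7,9}; col 5 has {2,4,8,9}; box has {1,2,5,6,8,9} → only 3 remains.
(3,3) = 8: row 3 has {1,2,3,5,6}; col 3 has {7,9}; box has {1,4,7} → only 8 remains.
(3,8) = 7: row 3 has {1,2,3,5,6,8}; col 8 has {2,3,5,9}; box has {3,4,5,9} → only 7 remains.
(4,2) = 1: row 4 has {2,3,5,9}; col 2 has {4,6,7}; box has {2,6,7,8,9} → only 1 remains.
(4,3) = 4: row 4 has {1,2,3,5,9}; col 3 has {7,8,9}; box has {1,2,6,7,8,9} → only 4 remains.
(4,9) = 7: row 4 has {1,2,3,4,5,9}; col 9 has {1,3,4,5,6,9}; box has {1,2,3,5,6,8,9} → only 7 remains.
(5,1) = 3: row 5 has {1,2,4,5,6,8,9}; col 1 has {1,2,7,8}; box has {1,2,4,6,7,8,9} → only 3 remains.
(5,4) = 7: row 5 has {1,2,3,4,5,6,8,9}; col 4 has {1,3,5,9}; box has {2,4,5,9} → only 7 remains.
(6,3) = 5: row 6 has {2,6,7,8,9}; col 3 has {4,7,8,9}; box has {1,2,3,4,6,7,8,9} → only 5 remains.
(6,5) = 1: row 6 has {2,5,6,7,8,9}; col 5 has {2,3,4,8,9}; box has {2,4,5,7,9} → only 1 remains.
(6,6) = 3: row 6 has {1,2,5,6,7,8,9}; col 6 has {1,2,4,5,6,9}; box has {1,2,4,5,7,9} → only 3 remains.
(6,8) = 4: row 6 has {1,2,3,5,6,7,8,9}; col 8 has {2,3,5,7,9}; box has {1,2,3,5,6,7,8,9} → only 4 remains.
(7,7) = 6: row 7 has {1,4,7}; col 7 has {1,2,3,4,5,7,8,9}; box has {1,2,3,4,5,7,9} → only 6 remains.
(7,8) = 8: row 7 has {1,4,6,7}; col 8 has {2,3,4,5,7,9}; box has {1,2,3,4,5,6,7,9} → only 8 remains.
(8,1) = 6: row 8 has {2,3,4,5,7,9}; col 1 has {1,2,3,7,8}; box has {7} → only 6 remains.
(8,2) = 8: row 8 has {2,3,4,5,6,7,9}; col 2 has {1,4,6,7}; box has {6,7} → only 8 remains.
(8,3) = 1: row 8 has {2,3,4,5,6,7,8,9}; col 3 has {4,5,7,8,9}; box has {6,7,8} → only 1 remains.
(9,3) = 2: row 9 has {1,3,9}; col 3 has {1,4,5,7,8,9}; box has {1,6,7,8} → only 2 remains.
(1,1) = 5: row 1 has {1,4,8,9}; col 1 has {1,2,3,6,7,8}; box has {1,4,7,8} → only 5 remains.
(1,6) = 7: row 1 has {1,4,5,8,9}; col 6 has {1,2,3,4,5,6,9}; box has {1,2,3,5,6,8,9} → only 7 remains.
(1,8) = 6: row 1 has {1,4,5,7,8,9}; col 8 has {2,3,4,5,7,8,9}; box has {3,4,5,7,9} → only 6 remains.
(1,9) = 2: row 1 has {1,4,5,6,7,8,9}; col 9 has {1,3,4,5,6,7,9}; box has {3,4,5,6,7,9} → only 2 remains.
(2,2) = 2: row 2 has {3,4,5,7,9}; col 2 has {1,4,6,7,8}; box has {1,4,5,7,8} → only 2 remains.
(2,3) = 6: row 2 has {2,3,4,5,7,9}; col 3 has {1,2,4,5,7,8,9}; box has {1,2,4,5,7,8} → only 6 remains.
(2,8) = 1: row 2 has {2,3,4,5,6,7,9}; col 8 has {2,3,4,5,6,7,8,9}; box has {2,3,4,5,6,7,9} → only 1 remains.
(2,9) = 8: row 2 has {1,2,3,4,5,6,7,9}; col 9 has {1,2,3,4,5,6,7,9}; box has {1,2,3,4,5,6,7,9} → only 8 remains.
(3,2) = 9: row 3 has {1,2,3,5,6,7,8}; col 2 has {1,2,4,6,7,8}; box has {1,2,4,5,6,7,8} → only 9 remains.

9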